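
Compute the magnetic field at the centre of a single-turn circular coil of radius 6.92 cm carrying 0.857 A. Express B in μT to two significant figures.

At the centre of a circular loop the Biot–Savart law gives B = μ₀I/(2R).
B = (4π×10⁻⁷ × 0.857) / (2 × 0.0692) = 7.78×10⁻⁶ T.

B ≈ 7.8 μT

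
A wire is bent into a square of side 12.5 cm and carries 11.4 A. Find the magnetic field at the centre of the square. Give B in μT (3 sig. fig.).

B ≈ 103 μT

Each side is a finite straight segment at perpendicular distance d = a/(2 tan(π/4)) = 0.0625 m from the centre, with end-angles ±π/4.
One side contributes B₁ = (μ₀I/4πd)·2 sin(π/4) = 2.58×10⁻⁵ T.
All 4 sides add in the same direction: B = 4 × 2.58×10⁻⁵ = 1.03×10⁻⁴ T.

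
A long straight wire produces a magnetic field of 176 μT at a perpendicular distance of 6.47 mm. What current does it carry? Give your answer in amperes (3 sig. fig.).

For a long straight wire B = μ₀I/(2πd), so I = 2πdB/μ₀.
I = 2π × 0.00647 × 1.76×10⁻⁴ / (4π×10⁻⁷) = 5.69 A.

I ≈ 5.69 A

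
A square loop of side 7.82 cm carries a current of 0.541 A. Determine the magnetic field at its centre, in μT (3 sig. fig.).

Each side is a finite straight segment at perpendicular distance d = a/(2 tan(π/4)) = 0.0391 m from the centre, with end-angles ±π/4.
One side contributes B₁ = (μ₀I/4πd)·2 sin(π/4) = 1.96×10⁻⁶ T.
All 4 sides add in the same direction: B = 4 × 1.96×10⁻⁶ = 7.83×10⁻⁶ T.

B ≈ 7.83 μT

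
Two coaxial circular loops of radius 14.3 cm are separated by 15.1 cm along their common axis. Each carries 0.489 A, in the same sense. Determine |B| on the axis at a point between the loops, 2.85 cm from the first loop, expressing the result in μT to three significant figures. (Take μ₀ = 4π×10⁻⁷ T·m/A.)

Each loop contributes B = μ₀IR²/[2(R²+z²)^(3/2)] on the axis, with z measured from that loop.
Loop 1 (z = 0.0285 m): B₁ = 2.03×10⁻⁶ T. Loop 2 (z = 0.1225 m): B₂ = 9.41×10⁻⁷ T.
The fields add: B = B₁ + B₂ = 2.97×10⁻⁶ T.

B ≈ 2.97 μT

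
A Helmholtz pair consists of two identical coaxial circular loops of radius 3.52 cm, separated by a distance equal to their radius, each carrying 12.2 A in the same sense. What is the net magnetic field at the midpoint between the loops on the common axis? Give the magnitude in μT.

B ≈ 312 μT

Each loop contributes B = μ₀IR²/[2(R²+z²)^(3/2)] on the axis, with z measured from that loop.
Loop 1 (z = 0.0176 m): B₁ = 1.56×10⁻⁴ T. Loop 2 (z = 0.0176 m): B₂ = 1.56×10⁻⁴ T.
The fields add: B = B₁ + B₂ = 3.12×10⁻⁴ T.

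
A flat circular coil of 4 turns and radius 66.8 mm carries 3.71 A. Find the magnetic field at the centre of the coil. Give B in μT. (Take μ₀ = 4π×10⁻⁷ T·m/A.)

B ≈ 140 μT

For an N-turn flat coil, B = Nμ₀I/(2R) with R = 0.0668 m.
B = 4 × 3.49×10⁻⁵ T = 1.40×10⁻⁴ T.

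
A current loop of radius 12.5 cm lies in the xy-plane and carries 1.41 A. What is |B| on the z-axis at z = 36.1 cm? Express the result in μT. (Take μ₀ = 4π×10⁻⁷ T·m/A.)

On the axis of a circular loop, B = μ₀IR² / [2(R²+z²)^(3/2)].
R² + z² = (0.125)² + (0.361)² = 0.1459 m², and (R²+z²)^(3/2) = 5.58×10⁻² m³.
B = (4π×10⁻⁷ × 1.41 × 0.01562) / (2 × 5.58×10⁻²) = 2.48×10⁻⁷ T.

B ≈ 0.248 μT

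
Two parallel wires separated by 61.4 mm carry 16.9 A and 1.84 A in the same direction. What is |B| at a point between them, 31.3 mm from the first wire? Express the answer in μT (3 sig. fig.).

B ≈ 95.8 μT

Each long wire gives B = μ₀I/(2πd). Distances are d₁ = 0.0313 m and d₂ = 0.0301 m.
B₁ = 1.08×10⁻⁴ T, B₂ = 1.22×10⁻⁵ T.
Between parallel currents the two contributions point in opposite directions, so they subtract. B = |B₁ − B₂| = |1.08×10⁻⁴ − 1.22×10⁻⁵| = 9.58×10⁻⁵ T.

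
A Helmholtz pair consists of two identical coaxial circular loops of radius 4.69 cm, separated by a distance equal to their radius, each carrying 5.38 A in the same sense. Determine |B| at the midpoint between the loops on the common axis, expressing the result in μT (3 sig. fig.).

Each loop contributes B = μ₀IR²/[2(R²+z²)^(3/2)] on the axis, with z measured from that loop.
Loop 1 (z = 0.02345 m): B₁ = 5.16×10⁻⁵ T. Loop 2 (z = 0.02345 m): B₂ = 5.16×10⁻⁵ T.
The fields add: B = B₁ + B₂ = 1.03×10⁻⁴ T.

B ≈ 103 μT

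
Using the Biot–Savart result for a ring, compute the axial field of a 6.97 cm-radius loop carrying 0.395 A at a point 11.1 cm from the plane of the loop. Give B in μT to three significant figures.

On the axis of a circular loop, B = μ₀IR² / [2(R²+z²)^(3/2)].
R² + z² = (0.0697)² + (0.111)² = 0.01718 m², and (R²+z²)^(3/2) = 2.25×10⁻³ m³.
B = (4π×10⁻⁷ × 0.395 × 0.004858) / (2 × 2.25×10⁻³) = 5.35×10⁻⁷ T.

B ≈ 0.535 μT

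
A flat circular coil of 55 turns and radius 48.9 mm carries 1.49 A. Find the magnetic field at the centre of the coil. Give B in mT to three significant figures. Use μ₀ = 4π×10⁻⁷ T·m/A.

For an N-turn flat coil, B = Nμ₀I/(2R) with R = 0.0489 m.
B = 55 × 1.91×10⁻⁵ T = 1.05×10⁻³ T.

B ≈ 1.05 mT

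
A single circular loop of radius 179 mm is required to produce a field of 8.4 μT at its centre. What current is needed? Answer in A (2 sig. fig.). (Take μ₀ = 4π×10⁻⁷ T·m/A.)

I ≈ 2.4 A

At the centre of a circular loop B = μ₀I/(2R), so I = 2RB/μ₀.
With R = 0.179 m, I = 2 × 0.179 × 8.40×10⁻⁶ / (4π×10⁻⁷) = 2.39 A.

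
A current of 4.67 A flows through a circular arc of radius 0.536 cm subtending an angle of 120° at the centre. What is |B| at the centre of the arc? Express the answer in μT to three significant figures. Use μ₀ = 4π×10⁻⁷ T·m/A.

The Biot–Savart field of a circular arc at its centre is B = μ₀Iφ/(4πR), with φ = 2.094 rad.
B = (4π×10⁻⁷ × 4.67 × 2.094) / (4π × 0.00536) = 1.82×10⁻⁴ T.

B ≈ 182 μT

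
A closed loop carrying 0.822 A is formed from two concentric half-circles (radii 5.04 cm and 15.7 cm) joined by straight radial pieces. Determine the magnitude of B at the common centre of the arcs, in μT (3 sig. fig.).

The radial connectors point toward the centre, so dl × r̂ = 0 and they contribute nothing.
Each semicircle gives μ₀I/(4R): inner arc 5.12×10⁻⁶ T, outer arc 1.64×10⁻⁶ T.
The two arcs carry current in opposite angular senses, so their fields oppose: B = |5.12×10⁻⁶ − 1.64×10⁻⁶| = 3.48×10⁻⁶ T.

B ≈ 3.48 μT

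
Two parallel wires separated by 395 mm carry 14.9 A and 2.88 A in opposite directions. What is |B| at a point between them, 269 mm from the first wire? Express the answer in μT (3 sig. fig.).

Each long wire gives B = μ₀I/(2πd). Distances are d₁ = 0.269 m and d₂ = 0.126 m.
B₁ = 1.11×10⁻⁵ T, B₂ = 4.57×10⁻⁶ T.
Between antiparallel currents both contributions point the same way, so they add. B = B₁ + B₂ = 1.11×10⁻⁵ + 4.57×10⁻⁶ = 1.56×10⁻⁵ T.

B ≈ 15.6 μT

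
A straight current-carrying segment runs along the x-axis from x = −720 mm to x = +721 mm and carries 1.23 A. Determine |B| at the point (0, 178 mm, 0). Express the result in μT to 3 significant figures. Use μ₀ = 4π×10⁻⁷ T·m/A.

For a finite straight segment, B = (μ₀I/4πd)(sinθ₁ + sinθ₂), where θ₁, θ₂ are the angles from the perpendicular to each end.
The perpendicular distance is d = 0.178 m; the end-offsets along the wire are a = 0.72 m and b = 0.721 m.
sinθ₁ = 0.72/√(0.72²+0.178²) = 0.9708; sinθ₂ = 0.721/√(0.721²+0.178²) = 0.9709.
B = (4π×10⁻⁷ × 1.23) / (4π × 0.178) × (0.9708 + 0.9709) = 1.34×10⁻⁶ T.

B ≈ 1.34 μT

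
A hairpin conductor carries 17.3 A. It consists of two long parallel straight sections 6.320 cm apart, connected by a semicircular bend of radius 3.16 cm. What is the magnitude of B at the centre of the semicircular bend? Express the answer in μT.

The semicircular arc contributes B_arc = μ₀I·π/(4πR) = μ₀I/(4R) = 1.72×10⁻⁴ T.
Each semi-infinite lead is at perpendicular distance R = 0.0316 m from the centre, with the perpendicular foot at its near end, so it contributes μ₀I/(4πR); both point the same way, together 1.09×10⁻⁴ T.
Arc and leads all point the same direction: B = 1.72×10⁻⁴ + 1.09×10⁻⁴ = 2.81×10⁻⁴ T.

B ≈ 281 μT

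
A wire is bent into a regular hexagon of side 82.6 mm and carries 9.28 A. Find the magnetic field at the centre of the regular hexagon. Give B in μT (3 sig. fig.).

Each side is a finite straight segment at perpendicular distance d = a/(2 tan(π/6)) = 0.07153 m from the centre, with end-angles ±π/6.
One side contributes B₁ = (μ₀I/4πd)·2 sin(π/6) = 1.30×10⁻⁵ T.
All 6 sides add in the same direction: B = 6 × 1.30×10⁻⁵ = 7.78×10⁻⁵ T.

B ≈ 77.8 μT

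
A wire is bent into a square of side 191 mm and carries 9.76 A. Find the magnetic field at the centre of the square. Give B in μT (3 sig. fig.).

B ≈ 57.8 μT

Each side is a finite straight segment at perpendicular distance d = a/(2 tan(π/4)) = 0.0955 m from the centre, with end-angles ±π/4.
One side contributes B₁ = (μ₀I/4πd)·2 sin(π/4) = 1.45×10⁻⁵ T.
All 4 sides add in the same direction: B = 4 × 1.45×10⁻⁵ = 5.78×10⁻⁵ T.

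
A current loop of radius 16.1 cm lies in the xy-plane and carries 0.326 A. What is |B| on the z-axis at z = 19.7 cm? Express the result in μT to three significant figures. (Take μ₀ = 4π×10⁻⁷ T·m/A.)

B ≈ 0.322 μT

On the axis of a circular loop, B = μ₀IR² / [2(R²+z²)^(3/2)].
R² + z² = (0.161)² + (0.197)² = 0.06473 m², and (R²+z²)^(3/2) = 1.65×10⁻² m³.
B = (4π×10⁻⁷ × 0.326 × 0.02592) / (2 × 1.65×10⁻²) = 3.22×10⁻⁷ T.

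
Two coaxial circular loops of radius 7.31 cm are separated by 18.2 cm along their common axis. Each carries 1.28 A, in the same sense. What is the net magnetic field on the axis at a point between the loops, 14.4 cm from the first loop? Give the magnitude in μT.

B ≈ 8.71 μT

Each loop contributes B = μ₀IR²/[2(R²+z²)^(3/2)] on the axis, with z measured from that loop.
Loop 1 (z = 0.144 m): B₁ = 1.02×10⁻⁶ T. Loop 2 (z = 0.038 m): B₂ = 7.69×10⁻⁶ T.
The fields add: B = B₁ + B₂ = 8.71×10⁻⁶ T.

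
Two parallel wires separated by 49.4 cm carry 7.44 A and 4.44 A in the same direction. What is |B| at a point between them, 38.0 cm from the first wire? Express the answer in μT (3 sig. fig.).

Each long wire gives B = μ₀I/(2πd). Distances are d₁ = 0.38 m and d₂ = 0.114 m.
B₁ = 3.92×10⁻⁶ T, B₂ = 7.79×10⁻⁶ T.
Between parallel currents the two contributions point in opposite directions, so they subtract. B = |B₁ − B₂| = |3.92×10⁻⁶ − 7.79×10⁻⁶| = 3.87×10⁻⁶ T.

B ≈ 3.87 μT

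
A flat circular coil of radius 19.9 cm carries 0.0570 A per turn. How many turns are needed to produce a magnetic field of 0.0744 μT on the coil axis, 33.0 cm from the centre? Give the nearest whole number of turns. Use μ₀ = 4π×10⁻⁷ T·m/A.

For an N-turn coil, B = Nμ₀IR²/[2(R²+z²)^(3/2)]. A single turn gives B₁ = 2.48×10⁻⁸ T with R = 0.199 m, z = 0.33 m.
N = B/B₁ = 7.44×10⁻⁸ / 2.48×10⁻⁸ = 3.00.

N = 3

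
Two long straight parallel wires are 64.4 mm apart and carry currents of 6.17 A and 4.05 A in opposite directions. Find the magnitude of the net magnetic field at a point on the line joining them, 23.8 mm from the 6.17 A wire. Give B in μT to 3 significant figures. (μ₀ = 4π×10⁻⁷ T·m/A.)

Each long wire gives B = μ₀I/(2πd). Distances are d₁ = 0.0238 m and d₂ = 0.0406 m.
B₁ = 5.18×10⁻⁵ T, B₂ = 2.00×10⁻⁵ T.
Between antiparallel currents both contributions point the same way, so they add. B = B₁ + B₂ = 5.18×10⁻⁵ + 2.00×10⁻⁵ = 7.18×10⁻⁵ T.

B ≈ 71.8 μT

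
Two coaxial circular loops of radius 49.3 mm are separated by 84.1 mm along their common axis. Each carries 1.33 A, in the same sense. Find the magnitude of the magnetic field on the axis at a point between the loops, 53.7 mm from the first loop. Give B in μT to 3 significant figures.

B ≈ 15.7 μT

Each loop contributes B = μ₀IR²/[2(R²+z²)^(3/2)] on the axis, with z measured from that loop.
Loop 1 (z = 0.0537 m): B₁ = 5.24×10⁻⁶ T. Loop 2 (z = 0.0304 m): B₂ = 1.05×10⁻⁵ T.
The fields add: B = B₁ + B₂ = 1.57×10⁻⁵ T.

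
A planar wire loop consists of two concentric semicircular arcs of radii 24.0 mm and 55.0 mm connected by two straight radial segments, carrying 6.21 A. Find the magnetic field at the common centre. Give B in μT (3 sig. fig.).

The radial connectors point toward the centre, so dl × r̂ = 0 and they contribute nothing.
Each semicircle gives μ₀I/(4R): inner arc 8.13×10⁻⁵ T, outer arc 3.55×10⁻⁵ T.
The two arcs carry current in opposite angular senses, so their fields oppose: B = |8.13×10⁻⁵ − 3.55×10⁻⁵| = 4.58×10⁻⁵ T.

B ≈ 45.8 μT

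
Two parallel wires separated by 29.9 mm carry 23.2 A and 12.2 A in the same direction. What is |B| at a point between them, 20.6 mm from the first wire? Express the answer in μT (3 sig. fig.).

B ≈ 37.1 μT

Each long wire gives B = μ₀I/(2πd). Distances are d₁ = 0.0206 m and d₂ = 0.0093 m.
B₁ = 2.25×10⁻⁴ T, B₂ = 2.62×10⁻⁴ T.
Between parallel currents the two contributions point in opposite directions, so they subtract. B = |B₁ − B₂| = |2.25×10⁻⁴ − 2.62×10⁻⁴| = 3.71×10⁻⁵ T.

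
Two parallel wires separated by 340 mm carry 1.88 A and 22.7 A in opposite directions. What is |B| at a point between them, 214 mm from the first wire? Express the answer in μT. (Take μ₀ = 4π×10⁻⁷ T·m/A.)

B ≈ 37.8 μT

Each long wire gives B = μ₀I/(2πd). Distances are d₁ = 0.214 m and d₂ = 0.126 m.
B₁ = 1.76×10⁻⁶ T, B₂ = 3.60×10⁻⁵ T.
Between antiparallel currents both contributions point the same way, so they add. B = B₁ + B₂ = 1.76×10⁻⁶ + 3.60×10⁻⁵ = 3.78×10⁻⁵ T.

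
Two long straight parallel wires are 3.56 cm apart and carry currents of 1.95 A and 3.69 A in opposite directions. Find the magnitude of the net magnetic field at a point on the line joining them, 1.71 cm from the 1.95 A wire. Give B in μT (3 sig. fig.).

B ≈ 62.7 μT

Each long wire gives B = μ₀I/(2πd). Distances are d₁ = 0.0171 m and d₂ = 0.0185 m.
B₁ = 2.28×10⁻⁵ T, B₂ = 3.99×10⁻⁵ T.
Between antiparallel currents both contributions point the same way, so they add. B = B₁ + B₂ = 2.28×10⁻⁵ + 3.99×10⁻⁵ = 6.27×10⁻⁵ T.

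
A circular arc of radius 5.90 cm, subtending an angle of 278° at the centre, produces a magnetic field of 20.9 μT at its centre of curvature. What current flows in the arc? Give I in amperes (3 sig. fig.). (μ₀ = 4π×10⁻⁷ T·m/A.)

For a circular arc, B = μ₀Iφ/(4πR) with φ in radians; here φ = 4.852 rad.
So I = 4πRB/(μ₀φ) = 4π × 0.059 × 2.09×10⁻⁵ / (4π×10⁻⁷ × 4.852) = 2.54 A.

I ≈ 2.54 A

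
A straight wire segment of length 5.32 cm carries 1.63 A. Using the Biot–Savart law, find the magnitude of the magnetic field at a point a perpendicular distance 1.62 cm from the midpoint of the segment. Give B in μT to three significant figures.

For a finite straight segment, B = (μ₀I/4πd)(sinθ₁ + sinθ₂), where θ₁, θ₂ are the angles from the perpendicular to each end.
The perpendicular from the point meets the wire at its midpoint, so each end is L/2 = 0.0266 m away along the wire.
sinθ₁ = 0.0266/√(0.0266²+0.0162²) = 0.8541; sinθ₂ = 0.0266/√(0.0266²+0.0162²) = 0.8541.
B = (4π×10⁻⁷ × 1.63) / (4π × 0.0162) × (0.8541 + 0.8541) = 1.72×10⁻⁵ T.

B ≈ 17.2 μT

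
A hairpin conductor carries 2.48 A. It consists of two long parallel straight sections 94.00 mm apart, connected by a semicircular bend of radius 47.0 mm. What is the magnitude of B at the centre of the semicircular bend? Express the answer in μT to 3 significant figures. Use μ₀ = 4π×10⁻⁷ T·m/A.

B ≈ 27.1 μT

The semicircular arc contributes B_arc = μ₀I·π/(4πR) = μ₀I/(4R) = 1.66×10⁻⁵ T.
Each semi-infinite lead is at perpendicular distance R = 0.047 m from the centre, with the perpendicular foot at its near end, so it contributes μ₀I/(4πR); both point the same way, together 1.06×10⁻⁵ T.
Arc and leads all point the same direction: B = 1.66×10⁻⁵ + 1.06×10⁻⁵ = 2.71×10⁻⁵ T.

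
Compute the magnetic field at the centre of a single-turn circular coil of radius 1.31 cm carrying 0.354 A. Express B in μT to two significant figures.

At the centre of a circular loop the Biot–Savart law gives B = μ₀I/(2R).
B = (4π×10⁻⁷ × 0.354) / (2 × 0.0131) = 1.70×10⁻⁵ T.

B ≈ 17 μT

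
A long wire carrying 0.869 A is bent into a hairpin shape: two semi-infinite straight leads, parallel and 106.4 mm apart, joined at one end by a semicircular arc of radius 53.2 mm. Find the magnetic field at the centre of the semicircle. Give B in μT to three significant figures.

B ≈ 8.40 μT

The semicircular arc contributes B_arc = μ₀I·π/(4πR) = μ₀I/(4R) = 5.13×10⁻⁶ T.
Each semi-infinite lead is at perpendicular distance R = 0.0532 m from the centre, with the perpendicular foot at its near end, so it contributes μ₀I/(4πR); both point the same way, together 3.27×10⁻⁶ T.
Arc and leads all point the same direction: B = 5.13×10⁻⁶ + 3.27×10⁻⁶ = 8.40×10⁻⁶ T.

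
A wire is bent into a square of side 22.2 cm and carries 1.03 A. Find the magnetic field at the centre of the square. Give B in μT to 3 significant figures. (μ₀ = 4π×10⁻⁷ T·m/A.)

B ≈ 5.25 μT

Each side is a finite straight segment at perpendicular distance d = a/(2 tan(π/4)) = 0.111 m from the centre, with end-angles ±π/4.
One side contributes B₁ = (μ₀I/4πd)·2 sin(π/4) = 1.31×10⁻⁶ T.
All 4 sides add in the same direction: B = 4 × 1.31×10⁻⁶ = 5.25×10⁻⁶ T.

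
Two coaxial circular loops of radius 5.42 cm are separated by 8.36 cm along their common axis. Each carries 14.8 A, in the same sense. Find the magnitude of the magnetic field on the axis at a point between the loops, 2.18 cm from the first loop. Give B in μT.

B ≈ 186 μT

Each loop contributes B = μ₀IR²/[2(R²+z²)^(3/2)] on the axis, with z measured from that loop.
Loop 1 (z = 0.0218 m): B₁ = 1.37×10⁻⁴ T. Loop 2 (z = 0.0618 m): B₂ = 4.92×10⁻⁵ T.
The fields add: B = B₁ + B₂ = 1.86×10⁻⁴ T.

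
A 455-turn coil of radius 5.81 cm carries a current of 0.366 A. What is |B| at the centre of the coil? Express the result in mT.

For an N-turn flat coil, B = Nμ₀I/(2R) with R = 0.0581 m.
B = 455 × 3.96×10⁻⁶ T = 1.80×10⁻³ T.

B ≈ 1.80 mT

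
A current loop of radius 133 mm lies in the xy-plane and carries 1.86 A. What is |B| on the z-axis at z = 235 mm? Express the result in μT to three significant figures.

B ≈ 1.05 μT

On the axis of a circular loop, B = μ₀IR² / [2(R²+z²)^(3/2)].
R² + z² = (0.133)² + (0.235)² = 0.07291 m², and (R²+z²)^(3/2) = 1.97×10⁻² m³.
B = (4π×10⁻⁷ × 1.86 × 0.01769) / (2 × 1.97×10⁻²) = 1.05×10⁻⁶ T.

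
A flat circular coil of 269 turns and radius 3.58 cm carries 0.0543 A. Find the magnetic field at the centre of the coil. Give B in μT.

B ≈ 256 μT

For an N-turn flat coil, B = Nμ₀I/(2R) with R = 0.0358 m.
B = 269 × 9.53×10⁻⁷ T = 2.56×10⁻⁴ T.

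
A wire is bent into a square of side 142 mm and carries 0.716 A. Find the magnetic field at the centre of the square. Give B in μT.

B ≈ 5.70 μT

Each side is a finite straight segment at perpendicular distance d = a/(2 tan(π/4)) = 0.071 m from the centre, with end-angles ±π/4.
One side contributes B₁ = (μ₀I/4πd)·2 sin(π/4) = 1.43×10⁻⁶ T.
All 4 sides add in the same direction: B = 4 × 1.43×10⁻⁶ = 5.70×10⁻⁶ T.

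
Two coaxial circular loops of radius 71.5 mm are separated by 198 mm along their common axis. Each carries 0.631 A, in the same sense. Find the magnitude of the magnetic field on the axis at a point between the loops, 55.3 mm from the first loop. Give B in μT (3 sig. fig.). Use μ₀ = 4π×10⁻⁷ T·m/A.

B ≈ 3.24 μT

Each loop contributes B = μ₀IR²/[2(R²+z²)^(3/2)] on the axis, with z measured from that loop.
Loop 1 (z = 0.0553 m): B₁ = 2.74×10⁻⁶ T. Loop 2 (z = 0.1427 m): B₂ = 4.98×10⁻⁷ T.
The fields add: B = B₁ + B₂ = 3.24×10⁻⁶ T.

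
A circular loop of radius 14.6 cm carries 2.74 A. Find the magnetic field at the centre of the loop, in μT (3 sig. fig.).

At the centre of a circular loop the Biot–Savart law gives B = μ₀I/(2R).
B = (4π×10⁻⁷ × 2.74) / (2 × 0.146) = 1.18×10⁻⁵ T.

B ≈ 11.8 μT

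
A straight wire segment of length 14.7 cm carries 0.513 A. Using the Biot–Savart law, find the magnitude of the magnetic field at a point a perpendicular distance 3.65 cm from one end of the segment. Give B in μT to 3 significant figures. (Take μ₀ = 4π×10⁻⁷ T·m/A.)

B ≈ 1.36 μT

For a finite straight segment, B = (μ₀I/4πd)(sinθ₁ + sinθ₂), where θ₁, θ₂ are the angles from the perpendicular to each end.
The perpendicular foot is at one end, so the two end-offsets along the wire are 0 and L = 0.147 m.
sinθ₁ = 0/√(0²+0.0365²) = 0.0000; sinθ₂ = 0.147/√(0.147²+0.0365²) = 0.9705.
B = (4π×10⁻⁷ × 0.513) / (4π × 0.0365) × (0.0000 + 0.9705) = 1.36×10⁻⁶ T.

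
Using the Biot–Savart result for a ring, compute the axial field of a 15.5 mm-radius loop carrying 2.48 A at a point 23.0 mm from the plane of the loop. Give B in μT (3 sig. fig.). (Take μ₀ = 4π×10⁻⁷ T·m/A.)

On the axis of a circular loop, B = μ₀IR² / [2(R²+z²)^(3/2)].
R² + z² = (0.0155)² + (0.023)² = 0.0007692 m², and (R²+z²)^(3/2) = 2.13×10⁻⁵ m³.
B = (4π×10⁻⁷ × 2.48 × 0.0002402) / (2 × 2.13×10⁻⁵) = 1.75×10⁻⁵ T.

B ≈ 17.5 μT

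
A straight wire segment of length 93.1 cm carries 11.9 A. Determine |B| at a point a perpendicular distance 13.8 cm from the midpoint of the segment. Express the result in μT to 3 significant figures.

B ≈ 16.5 μT

For a finite straight segment, B = (μ₀I/4πd)(sinθ₁ + sinθ₂), where θ₁, θ₂ are the angles from the perpendicular to each end.
The perpendicular from the point meets the wire at its midpoint, so each end is L/2 = 0.4655 m away along the wire.
sinθ₁ = 0.4655/√(0.4655²+0.138²) = 0.9588; sinθ₂ = 0.4655/√(0.4655²+0.138²) = 0.9588.
B = (4π×10⁻⁷ × 11.9) / (4π × 0.138) × (0.9588 + 0.9588) = 1.65×10⁻⁵ T.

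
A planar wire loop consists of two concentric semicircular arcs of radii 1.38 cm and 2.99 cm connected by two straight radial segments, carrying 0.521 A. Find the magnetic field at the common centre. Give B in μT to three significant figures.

B ≈ 6.39 μT

The radial connectors point toward the centre, so dl × r̂ = 0 and they contribute nothing.
Each semicircle gives μ₀I/(4R): inner arc 1.19×10⁻⁵ T, outer arc 5.47×10⁻⁶ T.
The two arcs carry current in opposite angular senses, so their fields oppose: B = |1.19×10⁻⁵ − 5.47×10⁻⁶| = 6.39×10⁻⁶ T.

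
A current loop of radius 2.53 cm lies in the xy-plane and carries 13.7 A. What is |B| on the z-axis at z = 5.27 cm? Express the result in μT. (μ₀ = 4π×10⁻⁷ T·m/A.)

B ≈ 27.6 μT

On the axis of a circular loop, B = μ₀IR² / [2(R²+z²)^(3/2)].
R² + z² = (0.0253)² + (0.0527)² = 0.003417 m², and (R²+z²)^(3/2) = 2.00×10⁻⁴ m³.
B = (4π×10⁻⁷ × 13.7 × 0.0006401) / (2 × 2.00×10⁻⁴) = 2.76×10⁻⁵ T.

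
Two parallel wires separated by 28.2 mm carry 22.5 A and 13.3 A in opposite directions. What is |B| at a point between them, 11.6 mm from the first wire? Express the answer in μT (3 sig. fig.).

B ≈ 548 μT

Each long wire gives B = μ₀I/(2πd). Distances are d₁ = 0.0116 m and d₂ = 0.0166 m.
B₁ = 3.88×10⁻⁴ T, B₂ = 1.60×10⁻⁴ T.
Between antiparallel currents both contributions point the same way, so they add. B = B₁ + B₂ = 3.88×10⁻⁴ + 1.60×10⁻⁴ = 5.48×10⁻⁴ T.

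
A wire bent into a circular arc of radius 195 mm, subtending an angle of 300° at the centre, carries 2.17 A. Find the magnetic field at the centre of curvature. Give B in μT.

B ≈ 5.83 μT

The Biot–Savart field of a circular arc at its centre is B = μ₀Iφ/(4πR), with φ = 5.236 rad.
B = (4π×10⁻⁷ × 2.17 × 5.236) / (4π × 0.195) = 5.83×10⁻⁶ T.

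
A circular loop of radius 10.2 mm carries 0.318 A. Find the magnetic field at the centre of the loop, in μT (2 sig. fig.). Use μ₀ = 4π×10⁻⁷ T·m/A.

B ≈ 20 μT

At the centre of a circular loop the Biot–Savart law gives B = μ₀I/(2R).
B = (4π×10⁻⁷ × 0.318) / (2 × 0.0102) = 1.96×10⁻⁵ T.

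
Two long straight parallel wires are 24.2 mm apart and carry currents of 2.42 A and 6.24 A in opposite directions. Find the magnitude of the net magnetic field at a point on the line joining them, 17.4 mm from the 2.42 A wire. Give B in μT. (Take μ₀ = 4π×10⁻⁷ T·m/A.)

B ≈ 211 μT

Each long wire gives B = μ₀I/(2πd). Distances are d₁ = 0.0174 m and d₂ = 0.0068 m.
B₁ = 2.78×10⁻⁵ T, B₂ = 1.84×10⁻⁴ T.
Between antiparallel currents both contributions point the same way, so they add. B = B₁ + B₂ = 2.78×10⁻⁵ + 1.84×10⁻⁴ = 2.11×10⁻⁴ T.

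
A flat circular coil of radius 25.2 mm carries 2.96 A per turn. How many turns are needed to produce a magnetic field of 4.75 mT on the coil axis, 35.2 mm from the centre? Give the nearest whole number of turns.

For an N-turn coil, B = Nμ₀IR²/[2(R²+z²)^(3/2)]. A single turn gives B₁ = 1.46×10⁻⁵ T with R = 0.0252 m, z = 0.0352 m.
N = B/B₁ = 4.75×10⁻³ / 1.46×10⁻⁵ = 326.29.

N = 326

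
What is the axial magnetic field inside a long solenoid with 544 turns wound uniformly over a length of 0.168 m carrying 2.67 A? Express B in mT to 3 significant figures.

Inside a long solenoid, B = μ₀nI with n = 3238 turns/m.
B = 4π×10⁻⁷ × 3238 × 2.67 = 1.09×10⁻² T.

B ≈ 10.9 mT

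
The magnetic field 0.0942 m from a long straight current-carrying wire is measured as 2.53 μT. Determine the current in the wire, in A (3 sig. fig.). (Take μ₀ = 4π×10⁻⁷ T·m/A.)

I ≈ 1.19 A

For a long straight wire B = μ₀I/(2πd), so I = 2πdB/μ₀.
I = 2π × 0.0942 × 2.53×10⁻⁶ / (4π×10⁻⁷) = 1.19 A.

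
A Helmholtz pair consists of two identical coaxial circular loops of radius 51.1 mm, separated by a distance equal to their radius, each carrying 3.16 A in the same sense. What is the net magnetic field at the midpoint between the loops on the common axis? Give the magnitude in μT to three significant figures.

B ≈ 55.6 μT

Each loop contributes B = μ₀IR²/[2(R²+z²)^(3/2)] on the axis, with z measured from that loop.
Loop 1 (z = 0.02555 m): B₁ = 2.78×10⁻⁵ T. Loop 2 (z = 0.02555 m): B₂ = 2.78×10⁻⁵ T.
The fields add: B = B₁ + B₂ = 5.56×10⁻⁵ T.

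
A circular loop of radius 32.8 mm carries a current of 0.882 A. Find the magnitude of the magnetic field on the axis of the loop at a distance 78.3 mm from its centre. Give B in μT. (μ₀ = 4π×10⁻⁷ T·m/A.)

B ≈ 0.975 μT

On the axis of a circular loop, B = μ₀IR² / [2(R²+z²)^(3/2)].
R² + z² = (0.0328)² + (0.0783)² = 0.007207 m², and (R²+z²)^(3/2) = 6.12×10⁻⁴ m³.
B = (4π×10⁻⁷ × 0.882 × 0.001076) / (2 × 6.12×10⁻⁴) = 9.75×10⁻⁷ T.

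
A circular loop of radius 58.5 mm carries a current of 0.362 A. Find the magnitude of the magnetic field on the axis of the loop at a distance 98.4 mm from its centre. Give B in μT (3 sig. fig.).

B ≈ 0.519 μT

On the axis of a circular loop, B = μ₀IR² / [2(R²+z²)^(3/2)].
R² + z² = (0.0585)² + (0.0984)² = 0.0131 m², and (R²+z²)^(3/2) = 1.50×10⁻³ m³.
B = (4π×10⁻⁷ × 0.362 × 0.003422) / (2 × 1.50×10⁻³) = 5.19×10⁻⁷ T.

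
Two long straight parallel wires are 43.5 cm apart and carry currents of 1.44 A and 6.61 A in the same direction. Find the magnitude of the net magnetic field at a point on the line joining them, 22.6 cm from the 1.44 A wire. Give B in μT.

Each long wire gives B = μ₀I/(2πd). Distances are d₁ = 0.226 m and d₂ = 0.209 m.
B₁ = 1.27×10⁻⁶ T, B₂ = 6.33×10⁻⁶ T.
Between parallel currents the two contributions point in opposite directions, so they subtract. B = |B₁ − B₂| = |1.27×10⁻⁶ − 6.33×10⁻⁶| = 5.05×10⁻⁶ T.

B ≈ 5.05 μT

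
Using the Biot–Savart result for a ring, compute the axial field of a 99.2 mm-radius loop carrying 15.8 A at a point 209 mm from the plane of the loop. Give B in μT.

B ≈ 7.89 μT

On the axis of a circular loop, B = μ₀IR² / [2(R²+z²)^(3/2)].
R² + z² = (0.0992)² + (0.209)² = 0.05352 m², and (R²+z²)^(3/2) = 1.24×10⁻² m³.
B = (4π×10⁻⁷ × 15.8 × 0.009841) / (2 × 1.24×10⁻²) = 7.89×10⁻⁶ T.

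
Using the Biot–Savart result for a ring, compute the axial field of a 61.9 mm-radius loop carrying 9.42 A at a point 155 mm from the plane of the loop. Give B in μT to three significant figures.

On the axis of a circular loop, B = μ₀IR² / [2(R²+z²)^(3/2)].
R² + z² = (0.0619)² + (0.155)² = 0.02786 m², and (R²+z²)^(3/2) = 4.65×10⁻³ m³.
B = (4π×10⁻⁷ × 9.42 × 0.003832) / (2 × 4.65×10⁻³) = 4.88×10⁻⁶ T.

B ≈ 4.88 μT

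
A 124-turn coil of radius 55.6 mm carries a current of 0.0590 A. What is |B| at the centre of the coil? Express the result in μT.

For an N-turn flat coil, B = Nμ₀I/(2R) with R = 0.0556 m.
B = 124 × 6.67×10⁻⁷ T = 8.27×10⁻⁵ T.

B ≈ 82.7 μT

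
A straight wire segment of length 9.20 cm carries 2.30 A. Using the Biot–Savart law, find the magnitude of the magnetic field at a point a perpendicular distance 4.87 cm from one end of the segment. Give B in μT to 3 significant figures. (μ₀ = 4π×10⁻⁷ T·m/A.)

B ≈ 4.17 μT

For a finite straight segment, B = (μ₀I/4πd)(sinθ₁ + sinθ₂), where θ₁, θ₂ are the angles from the perpendicular to each end.
The perpendicular foot is at one end, so the two end-offsets along the wire are 0 and L = 0.092 m.
sinθ₁ = 0/√(0²+0.0487²) = 0.0000; sinθ₂ = 0.092/√(0.092²+0.0487²) = 0.8838.
B = (4π×10⁻⁷ × 2.30) / (4π × 0.0487) × (0.0000 + 0.8838) = 4.17×10⁻⁶ T.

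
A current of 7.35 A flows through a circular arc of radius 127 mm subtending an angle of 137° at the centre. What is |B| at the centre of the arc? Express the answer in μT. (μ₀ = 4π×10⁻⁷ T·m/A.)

B ≈ 13.8 μT

The Biot–Savart field of a circular arc at its centre is B = μ₀Iφ/(4πR), with φ = 2.391 rad.
B = (4π×10⁻⁷ × 7.35 × 2.391) / (4π × 0.127) = 1.38×10⁻⁵ T.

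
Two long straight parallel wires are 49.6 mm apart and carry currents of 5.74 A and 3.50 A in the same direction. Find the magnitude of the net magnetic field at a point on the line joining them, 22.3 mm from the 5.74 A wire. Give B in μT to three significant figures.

B ≈ 25.8 μT

Each long wire gives B = μ₀I/(2πd). Distances are d₁ = 0.0223 m and d₂ = 0.0273 m.
B₁ = 5.15×10⁻⁵ T, B₂ = 2.56×10⁻⁵ T.
Between parallel currents the two contributions point in opposite directions, so they subtract. B = |B₁ − B₂| = |5.15×10⁻⁵ − 2.56×10⁻⁵| = 2.58×10⁻⁵ T.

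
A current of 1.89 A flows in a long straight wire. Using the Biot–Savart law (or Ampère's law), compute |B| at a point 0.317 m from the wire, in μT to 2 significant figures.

B ≈ 1.2 μT

For an infinitely long straight wire, B = μ₀I/(2πd).
B = (4π×10⁻⁷ × 1.89) / (2π × 0.317) = 1.19×10⁻⁶ T.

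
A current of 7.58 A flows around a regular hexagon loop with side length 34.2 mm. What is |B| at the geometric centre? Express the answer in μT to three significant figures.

B ≈ 154 μT

Each side is a finite straight segment at perpendicular distance d = a/(2 tan(π/6)) = 0.02962 m from the centre, with end-angles ±π/6.
One side contributes B₁ = (μ₀I/4πd)·2 sin(π/6) = 2.56×10⁻⁵ T.
All 6 sides add in the same direction: B = 6 × 2.56×10⁻⁵ = 1.54×10⁻⁴ T.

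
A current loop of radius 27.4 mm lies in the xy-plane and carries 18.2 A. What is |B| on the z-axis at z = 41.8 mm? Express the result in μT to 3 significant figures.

B ≈ 68.8 μT

On the axis of a circular loop, B = μ₀IR² / [2(R²+z²)^(3/2)].
R² + z² = (0.0274)² + (0.0418)² = 0.002498 m², and (R²+z²)^(3/2) = 1.25×10⁻⁴ m³.
B = (4π×10⁻⁷ × 18.2 × 0.0007508) / (2 × 1.25×10⁻⁴) = 6.88×10⁻⁵ T.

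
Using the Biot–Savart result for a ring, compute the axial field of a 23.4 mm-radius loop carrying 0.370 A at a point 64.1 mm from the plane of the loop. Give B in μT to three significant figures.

B ≈ 0.401 μT

On the axis of a circular loop, B = μ₀IR² / [2(R²+z²)^(3/2)].
R² + z² = (0.0234)² + (0.0641)² = 0.004656 m², and (R²+z²)^(3/2) = 3.18×10⁻⁴ m³.
B = (4π×10⁻⁷ × 0.370 × 0.0005476) / (2 × 3.18×10⁻⁴) = 4.01×10⁻⁷ T.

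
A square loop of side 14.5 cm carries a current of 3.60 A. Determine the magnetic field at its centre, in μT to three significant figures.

Each side is a finite straight segment at perpendicular distance d = a/(2 tan(π/4)) = 0.0725 m from the centre, with end-angles ±π/4.
One side contributes B₁ = (μ₀I/4πd)·2 sin(π/4) = 7.02×10⁻⁶ T.
All 4 sides add in the same direction: B = 4 × 7.02×10⁻⁶ = 2.81×10⁻⁵ T.

B ≈ 28.1 μT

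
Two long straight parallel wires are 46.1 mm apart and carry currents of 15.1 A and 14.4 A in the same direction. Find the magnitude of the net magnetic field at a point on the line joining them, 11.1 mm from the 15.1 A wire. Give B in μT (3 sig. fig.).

Each long wire gives B = μ₀I/(2πd). Distances are d₁ = 0.0111 m and d₂ = 0.035 m.
B₁ = 2.72×10⁻⁴ T, B₂ = 8.23×10⁻⁵ T.
Between parallel currents the two contributions point in opposite directions, so they subtract. B = |B₁ − B₂| = |2.72×10⁻⁴ − 8.23×10⁻⁵| = 1.90×10⁻⁴ T.

B ≈ 190 μT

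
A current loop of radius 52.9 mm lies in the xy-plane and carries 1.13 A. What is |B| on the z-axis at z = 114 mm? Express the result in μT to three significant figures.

B ≈ 1.00 μT

On the axis of a circular loop, B = μ₀IR² / [2(R²+z²)^(3/2)].
R² + z² = (0.0529)² + (0.114)² = 0.01579 m², and (R²+z²)^(3/2) = 1.98×10⁻³ m³.
B = (4π×10⁻⁷ × 1.13 × 0.002798) / (2 × 1.98×10⁻³) = 1.00×10⁻⁶ T.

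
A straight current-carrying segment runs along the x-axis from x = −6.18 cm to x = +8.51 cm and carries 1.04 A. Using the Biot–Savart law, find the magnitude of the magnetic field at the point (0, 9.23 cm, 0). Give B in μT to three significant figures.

For a finite straight segment, B = (μ₀I/4πd)(sinθ₁ + sinθ₂), where θ₁, θ₂ are the angles from the perpendicular to each end.
The perpendicular distance is d = 0.0923 m; the end-offsets along the wire are a = 0.0618 m and b = 0.0851 m.
sinθ₁ = 0.0618/√(0.0618²+0.0923²) = 0.5564; sinθ₂ = 0.0851/√(0.0851²+0.0923²) = 0.6778.
B = (4π×10⁻⁷ × 1.04) / (4π × 0.0923) × (0.5564 + 0.6778) = 1.39×10⁻⁶ T.

B ≈ 1.39 μT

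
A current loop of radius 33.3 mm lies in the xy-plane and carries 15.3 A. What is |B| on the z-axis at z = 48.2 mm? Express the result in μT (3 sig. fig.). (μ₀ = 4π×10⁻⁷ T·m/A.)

On the axis of a circular loop, B = μ₀IR² / [2(R²+z²)^(3/2)].
R² + z² = (0.0333)² + (0.0482)² = 0.003432 m², and (R²+z²)^(3/2) = 2.01×10⁻⁴ m³.
B = (4π×10⁻⁷ × 15.3 × 0.001109) / (2 × 2.01×10⁻⁴) = 5.30×10⁻⁵ T.

B ≈ 53.0 μT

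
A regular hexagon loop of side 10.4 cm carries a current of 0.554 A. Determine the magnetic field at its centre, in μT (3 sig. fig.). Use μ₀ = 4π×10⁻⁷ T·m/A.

Each side is a finite straight segment at perpendicular distance d = a/(2 tan(π/6)) = 0.09007 m from the centre, with end-angles ±π/6.
One side contributes B₁ = (μ₀I/4πd)·2 sin(π/6) = 6.15×10⁻⁷ T.
All 6 sides add in the same direction: B = 6 × 6.15×10⁻⁷ = 3.69×10⁻⁶ T.

B ≈ 3.69 μT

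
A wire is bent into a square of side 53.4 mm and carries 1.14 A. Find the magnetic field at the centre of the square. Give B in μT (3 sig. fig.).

B ≈ 24.2 μT

Each side is a finite straight segment at perpendicular distance d = a/(2 tan(π/4)) = 0.0267 m from the centre, with end-angles ±π/4.
One side contributes B₁ = (μ₀I/4πd)·2 sin(π/4) = 6.04×10⁻⁶ T.
All 4 sides add in the same direction: B = 4 × 6.04×10⁻⁶ = 2.42×10⁻⁵ T.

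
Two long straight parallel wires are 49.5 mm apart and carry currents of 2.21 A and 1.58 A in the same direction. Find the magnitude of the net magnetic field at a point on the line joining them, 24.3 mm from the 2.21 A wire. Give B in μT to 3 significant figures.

Each long wire gives B = μ₀I/(2πd). Distances are d₁ = 0.0243 m and d₂ = 0.0252 m.
B₁ = 1.82×10⁻⁵ T, B₂ = 1.25×10⁻⁵ T.
Between parallel currents the two contributions point in opposite directions, so they subtract. B = |B₁ − B₂| = |1.82×10⁻⁵ − 1.25×10⁻⁵| = 5.65×10⁻⁶ T.

B ≈ 5.65 μT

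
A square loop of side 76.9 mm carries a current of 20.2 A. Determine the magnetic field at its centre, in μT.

Each side is a finite straight segment at perpendicular distance d = a/(2 tan(π/4)) = 0.03845 m from the centre, with end-angles ±π/4.
One side contributes B₁ = (μ₀I/4πd)·2 sin(π/4) = 7.43×10⁻⁵ T.
All 4 sides add in the same direction: B = 4 × 7.43×10⁻⁵ = 2.97×10⁻⁴ T.

B ≈ 297 μT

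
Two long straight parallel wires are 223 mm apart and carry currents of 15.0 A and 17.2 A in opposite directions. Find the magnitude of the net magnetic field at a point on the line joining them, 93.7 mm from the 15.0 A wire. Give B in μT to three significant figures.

B ≈ 58.6 μT

Each long wire gives B = μ₀I/(2πd). Distances are d₁ = 0.0937 m and d₂ = 0.1293 m.
B₁ = 3.20×10⁻⁵ T, B₂ = 2.66×10⁻⁵ T.
Between antiparallel currents both contributions point the same way, so they add. B = B₁ + B₂ = 3.20×10⁻⁵ + 2.66×10⁻⁵ = 5.86×10⁻⁵ T.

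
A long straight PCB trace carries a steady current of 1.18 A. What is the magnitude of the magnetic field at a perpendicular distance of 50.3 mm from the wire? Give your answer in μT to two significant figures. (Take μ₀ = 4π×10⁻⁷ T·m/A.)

For an infinitely long straight wire, B = μ₀I/(2πd).
B = (4π×10⁻⁷ × 1.18) / (2π × 0.0503) = 4.69×10⁻⁶ T.

B ≈ 4.7 μT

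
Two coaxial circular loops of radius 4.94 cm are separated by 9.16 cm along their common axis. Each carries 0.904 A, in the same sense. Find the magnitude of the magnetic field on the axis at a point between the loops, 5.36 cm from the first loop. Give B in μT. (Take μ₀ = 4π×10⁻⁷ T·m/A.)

Each loop contributes B = μ₀IR²/[2(R²+z²)^(3/2)] on the axis, with z measured from that loop.
Loop 1 (z = 0.0536 m): B₁ = 3.58×10⁻⁶ T. Loop 2 (z = 0.038 m): B₂ = 5.73×10⁻⁶ T.
The fields add: B = B₁ + B₂ = 9.30×10⁻⁶ T.

B ≈ 9.30 μT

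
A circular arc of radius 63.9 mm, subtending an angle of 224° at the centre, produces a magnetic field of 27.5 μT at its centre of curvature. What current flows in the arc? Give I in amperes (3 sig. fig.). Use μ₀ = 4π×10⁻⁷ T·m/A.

For a circular arc, B = μ₀Iφ/(4πR) with φ in radians; here φ = 3.91 rad.
So I = 4πRB/(μ₀φ) = 4π × 0.0639 × 2.75×10⁻⁵ / (4π×10⁻⁷ × 3.91) = 4.49 A.

I ≈ 4.49 A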